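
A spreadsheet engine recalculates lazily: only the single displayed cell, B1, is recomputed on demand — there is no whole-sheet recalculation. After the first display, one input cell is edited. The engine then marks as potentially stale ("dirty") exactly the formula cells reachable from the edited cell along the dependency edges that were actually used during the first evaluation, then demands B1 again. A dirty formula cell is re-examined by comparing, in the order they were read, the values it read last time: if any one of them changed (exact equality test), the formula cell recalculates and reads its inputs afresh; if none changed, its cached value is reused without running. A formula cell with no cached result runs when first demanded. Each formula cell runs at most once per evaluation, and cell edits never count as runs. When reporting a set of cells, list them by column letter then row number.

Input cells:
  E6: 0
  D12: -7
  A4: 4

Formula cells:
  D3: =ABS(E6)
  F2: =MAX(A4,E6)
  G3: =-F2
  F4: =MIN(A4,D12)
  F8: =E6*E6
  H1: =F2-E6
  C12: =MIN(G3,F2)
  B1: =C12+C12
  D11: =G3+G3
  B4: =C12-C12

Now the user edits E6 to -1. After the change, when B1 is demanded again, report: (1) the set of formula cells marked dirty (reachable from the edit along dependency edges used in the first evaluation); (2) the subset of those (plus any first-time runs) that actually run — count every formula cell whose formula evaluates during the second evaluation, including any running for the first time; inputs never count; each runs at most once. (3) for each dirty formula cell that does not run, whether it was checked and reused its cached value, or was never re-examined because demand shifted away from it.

Marked dirty: B1, C12, F2, G3.
Formula cells that run: F2 — 1 in total.
Checked but reused from cache: B1, C12, G3.
Key observation: the change is absorbed at F2 — it re-runs but produces the same value, and the output's value is unchanged.

First evaluation (everything demanded from the output):
  F2 = MAX(4, 0) = 4
  G3 = -(4) = -4
  C12 = MIN(-4, 4) = -4
  B1 = -4 + -4 = -8

Propagation after the edit:
  F2: runs — E6 0->-1; result 4 (same value as before).
  G3: checked — values it read are unchanged (F2 unchanged); reused cached -4 without running.
  C12: checked — values it read are unchanged (G3 unchanged, F2 unchanged); reused cached -4 without running.
  B1: checked — values it read are unchanged (C12 unchanged, C12 unchanged); reused cached -8 without running.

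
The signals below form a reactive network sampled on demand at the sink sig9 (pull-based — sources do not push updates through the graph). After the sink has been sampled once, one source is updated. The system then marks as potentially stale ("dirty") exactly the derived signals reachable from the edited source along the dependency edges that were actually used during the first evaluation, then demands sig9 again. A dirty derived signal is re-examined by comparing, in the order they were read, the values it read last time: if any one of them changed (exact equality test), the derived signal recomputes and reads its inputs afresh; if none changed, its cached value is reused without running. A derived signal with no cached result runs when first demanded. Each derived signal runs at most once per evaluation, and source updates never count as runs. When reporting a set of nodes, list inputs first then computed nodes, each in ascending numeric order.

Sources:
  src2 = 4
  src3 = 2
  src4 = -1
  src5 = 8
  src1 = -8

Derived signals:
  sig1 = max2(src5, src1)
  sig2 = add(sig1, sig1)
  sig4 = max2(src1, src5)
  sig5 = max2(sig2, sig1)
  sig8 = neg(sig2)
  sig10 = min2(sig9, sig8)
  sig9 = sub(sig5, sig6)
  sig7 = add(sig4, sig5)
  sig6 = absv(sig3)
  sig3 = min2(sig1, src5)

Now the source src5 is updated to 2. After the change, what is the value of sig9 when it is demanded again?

Initial pass — values computed on the first demand:
  sig1 = max2(8, -8) = 8
  sig2 = add(8, 8) = 16
  sig3 = min2(8, 8) = 8
  sig5 = max2(16, 8) = 16
  sig6 = absv(8) = 8
  sig9 = sub(16, 8) = 8

Second demand — change propagation:
  sig1: re-runs because src5 8->2; new result 2.
  sig2: re-runs because sig1 8->2; sig1 8->2; new result 4.
  sig3: re-runs because sig1 8->2; src5 8->2; new result 2.
  sig5: re-runs because sig2 16->4; sig1 8->2; new result 4.
  sig6: re-runs because sig3 8->2; new result 2.
  sig9: re-runs because sig5 16->4; sig6 8->2; new result 2.

sig9 now evaluates to 2.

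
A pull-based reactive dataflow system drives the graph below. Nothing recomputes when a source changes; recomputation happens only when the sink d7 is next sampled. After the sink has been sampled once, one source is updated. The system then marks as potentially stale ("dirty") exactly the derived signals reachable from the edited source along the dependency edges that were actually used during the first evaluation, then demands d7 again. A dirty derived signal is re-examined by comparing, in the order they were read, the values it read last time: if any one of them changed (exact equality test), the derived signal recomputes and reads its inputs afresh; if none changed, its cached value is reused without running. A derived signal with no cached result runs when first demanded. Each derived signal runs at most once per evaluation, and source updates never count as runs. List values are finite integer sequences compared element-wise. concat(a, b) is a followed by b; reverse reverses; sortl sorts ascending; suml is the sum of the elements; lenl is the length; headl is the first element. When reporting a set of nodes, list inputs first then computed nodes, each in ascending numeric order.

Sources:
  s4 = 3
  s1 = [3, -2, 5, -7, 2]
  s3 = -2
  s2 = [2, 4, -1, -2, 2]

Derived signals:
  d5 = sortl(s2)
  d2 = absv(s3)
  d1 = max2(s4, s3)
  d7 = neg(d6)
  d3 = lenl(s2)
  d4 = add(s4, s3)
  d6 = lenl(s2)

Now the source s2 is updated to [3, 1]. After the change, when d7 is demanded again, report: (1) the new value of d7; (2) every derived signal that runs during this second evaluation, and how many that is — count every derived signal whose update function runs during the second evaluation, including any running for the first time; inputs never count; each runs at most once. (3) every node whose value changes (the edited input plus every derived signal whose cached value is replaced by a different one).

New value of d7: -2.
Derived signals that run: d6, d7 — 2 in total.
Values that change: s2, d6, d7.

First evaluation (everything demanded from the output):
  d6 = lenl([2, 4, -1, -2, 2]) = 5
  d7 = neg(5) = -5

Propagation after the edit:
  d6: runs — s2 [2, 4, -1, -2, 2]->[3, 1]; result 2.
  d7: runs — d6 5->2; result -2.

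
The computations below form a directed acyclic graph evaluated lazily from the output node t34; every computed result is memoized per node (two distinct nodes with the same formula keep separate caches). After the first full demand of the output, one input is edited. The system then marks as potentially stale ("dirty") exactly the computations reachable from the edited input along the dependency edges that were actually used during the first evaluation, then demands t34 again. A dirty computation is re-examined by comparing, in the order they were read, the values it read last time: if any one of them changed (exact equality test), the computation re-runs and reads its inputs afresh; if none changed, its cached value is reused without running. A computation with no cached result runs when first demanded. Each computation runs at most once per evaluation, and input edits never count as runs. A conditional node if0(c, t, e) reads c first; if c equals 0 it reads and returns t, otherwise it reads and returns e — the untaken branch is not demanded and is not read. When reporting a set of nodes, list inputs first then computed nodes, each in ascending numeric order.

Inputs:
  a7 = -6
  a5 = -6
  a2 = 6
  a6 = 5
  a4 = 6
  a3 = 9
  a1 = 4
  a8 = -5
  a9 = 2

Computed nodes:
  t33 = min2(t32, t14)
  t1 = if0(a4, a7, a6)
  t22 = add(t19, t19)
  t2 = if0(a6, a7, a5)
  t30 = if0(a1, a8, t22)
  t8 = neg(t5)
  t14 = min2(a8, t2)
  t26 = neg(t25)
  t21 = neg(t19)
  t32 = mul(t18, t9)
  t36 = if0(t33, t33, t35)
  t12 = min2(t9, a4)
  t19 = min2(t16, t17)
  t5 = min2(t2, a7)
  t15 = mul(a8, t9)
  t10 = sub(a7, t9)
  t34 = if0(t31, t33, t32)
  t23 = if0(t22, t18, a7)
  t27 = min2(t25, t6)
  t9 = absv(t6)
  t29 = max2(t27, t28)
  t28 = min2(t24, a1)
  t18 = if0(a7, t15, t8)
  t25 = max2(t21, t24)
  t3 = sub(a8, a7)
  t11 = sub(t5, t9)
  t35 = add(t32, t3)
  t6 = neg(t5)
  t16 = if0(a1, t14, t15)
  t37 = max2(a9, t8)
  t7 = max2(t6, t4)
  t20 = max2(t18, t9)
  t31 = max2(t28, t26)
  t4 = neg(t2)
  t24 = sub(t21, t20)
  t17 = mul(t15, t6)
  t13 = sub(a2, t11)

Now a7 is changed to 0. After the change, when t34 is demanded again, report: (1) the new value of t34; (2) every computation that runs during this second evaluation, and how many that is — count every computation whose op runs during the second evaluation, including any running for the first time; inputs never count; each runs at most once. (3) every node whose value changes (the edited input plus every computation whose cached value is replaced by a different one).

Demanding t34 again yields -180.
5 computations run: t5, t18, t20, t32, t34.
The nodes whose values change: a7, t18, t32, t34.
Note the branch switch — demand abandons t8, which is never re-examined.

First demand of the output computes:
  t2 = if0(a6=5 -> else branch a5) = -6
  t5 = min2(-6, -6) = -6
  t6 = neg(-6) = 6
  t8 = neg(-6) = 6
  t9 = absv(6) = 6
  t15 = mul(-5, 6) = -30
  t16 = if0(a1=4 -> else branch t15) = -30
  t17 = mul(-30, 6) = -180
  t18 = if0(a7=-6 -> else branch t8) = 6
  t19 = min2(-30, -180) = -180
  t20 = max2(6, 6) = 6
  t21 = neg(-180) = 180
  t24 = sub(180, 6) = 174
  t25 = max2(180, 174) = 180
  t26 = neg(180) = -180
  t28 = min2(174, 4) = 4
  t31 = max2(4, -180) = 4
  t32 = mul(6, 6) = 36
  t34 = if0(t31=4 -> else branch t32) = 36

After the edit, cleaning proceeds:
  t5: a read changed (a7 -6->0) — executes, giving -6 — identical to its old value.
  t6: dirty, but its reads are unchanged (t5 unchanged); cached 6 stands.
  t8: stays stale; no demand reaches it after the flip.
  t9: dirty, but its reads are unchanged (t6 unchanged); cached 6 stands.
  t15: dirty, but its reads are unchanged (a8 unchanged, t9 unchanged); cached -30 stands.
  t16: dirty, but its reads are unchanged (a1 unchanged, t15 unchanged); cached -30 stands.
  t17: dirty, but its reads are unchanged (t15 unchanged, t6 unchanged); cached -180 stands.
  t18: a read changed (a7 -6->0) — executes, giving -30.
  t19: dirty, but its reads are unchanged (t16 unchanged, t17 unchanged); cached -180 stands.
  t20: a read changed (t18 6->-30) — executes, giving 6 — identical to its old value.
  t21: dirty, but its reads are unchanged (t19 unchanged); cached 180 stands.
  t24: dirty, but its reads are unchanged (t21 unchanged, t20 unchanged); cached 174 stands.
  t25: dirty, but its reads are unchanged (t21 unchanged, t24 unchanged); cached 180 stands.
  t26: dirty, but its reads are unchanged (t25 unchanged); cached -180 stands.
  t28: dirty, but its reads are unchanged (t24 unchanged, a1 unchanged); cached 4 stands.
  t31: dirty, but its reads are unchanged (t28 unchanged, t26 unchanged); cached 4 stands.
  t32: a read changed (t18 6->-30) — executes, giving -180.
  t34: a read changed (t32 36->-180) — executes, giving -180.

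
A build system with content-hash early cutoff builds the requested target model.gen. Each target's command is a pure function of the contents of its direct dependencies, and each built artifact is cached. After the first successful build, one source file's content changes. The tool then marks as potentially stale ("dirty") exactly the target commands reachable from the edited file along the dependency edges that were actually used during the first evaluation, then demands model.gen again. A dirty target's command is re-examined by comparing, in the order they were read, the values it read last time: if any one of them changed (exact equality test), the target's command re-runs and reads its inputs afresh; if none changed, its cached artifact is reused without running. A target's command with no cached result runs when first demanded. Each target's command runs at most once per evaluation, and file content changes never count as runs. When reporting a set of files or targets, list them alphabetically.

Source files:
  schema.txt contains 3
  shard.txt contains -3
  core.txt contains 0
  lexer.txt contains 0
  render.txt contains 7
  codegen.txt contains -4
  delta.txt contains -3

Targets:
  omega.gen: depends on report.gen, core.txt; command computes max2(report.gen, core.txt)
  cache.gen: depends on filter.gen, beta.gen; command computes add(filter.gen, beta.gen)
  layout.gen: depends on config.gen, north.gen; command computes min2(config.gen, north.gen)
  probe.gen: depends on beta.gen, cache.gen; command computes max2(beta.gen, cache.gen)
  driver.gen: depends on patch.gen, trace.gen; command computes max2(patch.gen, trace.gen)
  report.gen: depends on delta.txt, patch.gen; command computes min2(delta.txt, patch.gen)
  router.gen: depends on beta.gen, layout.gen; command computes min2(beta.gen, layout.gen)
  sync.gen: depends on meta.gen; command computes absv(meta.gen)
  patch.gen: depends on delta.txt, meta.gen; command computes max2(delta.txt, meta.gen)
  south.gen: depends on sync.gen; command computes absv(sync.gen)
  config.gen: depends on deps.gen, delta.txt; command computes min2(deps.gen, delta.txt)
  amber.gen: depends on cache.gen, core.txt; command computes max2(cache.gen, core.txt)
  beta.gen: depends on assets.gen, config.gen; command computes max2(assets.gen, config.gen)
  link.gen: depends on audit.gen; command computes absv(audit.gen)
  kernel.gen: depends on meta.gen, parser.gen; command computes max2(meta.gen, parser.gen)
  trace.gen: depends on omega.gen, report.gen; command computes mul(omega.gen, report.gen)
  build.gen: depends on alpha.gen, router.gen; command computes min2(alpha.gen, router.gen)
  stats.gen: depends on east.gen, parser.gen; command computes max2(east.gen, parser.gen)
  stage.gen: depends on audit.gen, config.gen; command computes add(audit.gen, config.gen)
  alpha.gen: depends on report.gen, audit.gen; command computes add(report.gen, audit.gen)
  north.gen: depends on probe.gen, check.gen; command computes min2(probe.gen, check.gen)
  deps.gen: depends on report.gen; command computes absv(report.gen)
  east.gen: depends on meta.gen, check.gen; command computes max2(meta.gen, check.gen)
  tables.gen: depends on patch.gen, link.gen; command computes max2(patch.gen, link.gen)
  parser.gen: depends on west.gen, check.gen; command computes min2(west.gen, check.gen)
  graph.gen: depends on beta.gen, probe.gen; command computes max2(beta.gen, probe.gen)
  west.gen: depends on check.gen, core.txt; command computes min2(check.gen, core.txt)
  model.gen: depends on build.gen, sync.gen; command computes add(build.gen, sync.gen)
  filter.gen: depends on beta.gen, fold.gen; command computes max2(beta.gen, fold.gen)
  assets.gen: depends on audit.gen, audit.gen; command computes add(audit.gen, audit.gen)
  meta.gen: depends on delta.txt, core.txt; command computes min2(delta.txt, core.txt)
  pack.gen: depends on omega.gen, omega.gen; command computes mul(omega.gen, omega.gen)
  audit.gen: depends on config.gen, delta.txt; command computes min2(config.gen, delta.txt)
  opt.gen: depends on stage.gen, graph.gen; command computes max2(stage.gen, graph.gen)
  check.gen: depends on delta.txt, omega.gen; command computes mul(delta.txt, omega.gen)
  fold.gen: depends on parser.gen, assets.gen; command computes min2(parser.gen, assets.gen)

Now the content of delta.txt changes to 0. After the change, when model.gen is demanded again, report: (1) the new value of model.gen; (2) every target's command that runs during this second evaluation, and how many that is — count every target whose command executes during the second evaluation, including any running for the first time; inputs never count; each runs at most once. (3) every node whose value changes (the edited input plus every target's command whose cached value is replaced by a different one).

First evaluation (everything demanded from the output):
  meta.gen = min2(-3, 0) = -3
  patch.gen = max2(-3, -3) = -3
  report.gen = min2(-3, -3) = -3
  deps.gen = absv(-3) = 3
  config.gen = min2(3, -3) = -3
  audit.gen = min2(-3, -3) = -3
  alpha.gen = add(-3, -3) = -6
  assets.gen = add(-3, -3) = -6
  beta.gen = max2(-6, -3) = -3
  omega.gen = max2(-3, 0) = 0
  check.gen = mul(-3, 0) = 0
  sync.gen = absv(-3) = 3
  west.gen = min2(0, 0) = 0
  parser.gen = min2(0, 0) = 0
  fold.gen = min2(0, -6) = -6
  filter.gen = max2(-3, -6) = -3
  cache.gen = add(-3, -3) = -6
  probe.gen = max2(-3, -6) = -3
  north.gen = min2(-3, 0) = -3
  layout.gen = min2(-3, -3) = -3
  router.gen = min2(-3, -3) = -3
  build.gen = min2(-6, -3) = -6
  model.gen = add(-6, 3) = -3

Propagation after the edit:
  meta.gen: runs — delta.txt -3->0; result 0.
  patch.gen: runs — delta.txt -3->0; meta.gen -3->0; result 0.
  report.gen: runs — delta.txt -3->0; patch.gen -3->0; result 0.
  deps.gen: runs — report.gen -3->0; result 0.
  config.gen: runs — deps.gen 3->0; delta.txt -3->0; result 0.
  audit.gen: runs — config.gen -3->0; delta.txt -3->0; result 0.
  alpha.gen: runs — report.gen -3->0; audit.gen -3->0; result 0.
  assets.gen: runs — audit.gen -3->0; audit.gen -3->0; result 0.
  beta.gen: runs — assets.gen -6->0; config.gen -3->0; result 0.
  omega.gen: runs — report.gen -3->0; result 0 (same value as before).
  check.gen: runs — delta.txt -3->0; result 0 (same value as before).
  sync.gen: runs — meta.gen -3->0; result 0.
  west.gen: checked — values it read are unchanged (check.gen unchanged, core.txt unchanged); reused cached 0 without running.
  parser.gen: checked — values it read are unchanged (west.gen unchanged, check.gen unchanged); reused cached 0 without running.
  fold.gen: runs — assets.gen -6->0; result 0.
  filter.gen: runs — beta.gen -3->0; fold.gen -6->0; result 0.
  cache.gen: runs — filter.gen -3->0; beta.gen -3->0; result 0.
  probe.gen: runs — beta.gen -3->0; cache.gen -6->0; result 0.
  north.gen: runs — probe.gen -3->0; result 0.
  layout.gen: runs — config.gen -3->0; north.gen -3->0; result 0.
  router.gen: runs — beta.gen -3->0; layout.gen -3->0; result 0.
  build.gen: runs — alpha.gen -6->0; router.gen -3->0; result 0.
  model.gen: runs — build.gen -6->0; sync.gen 3->0; result 0.

Key observation: the cutoff stops propagation at west.gen — its inputs' values are unchanged, so it reuses its cache.

New value of model.gen: 0.
Target commands that run: alpha.gen, assets.gen, audit.gen, beta.gen, build.gen, cache.gen, check.gen, config.gen, deps.gen, filter.gen, fold.gen, layout.gen, meta.gen, model.gen, north.gen, omega.gen, patch.gen, probe.gen, report.gen, router.gen, sync.gen — 21 in total.
Values that change: alpha.gen, assets.gen, audit.gen, beta.gen, build.gen, cache.gen, config.gen, delta.txt, deps.gen, filter.gen, fold.gen, layout.gen, meta.gen, model.gen, north.gen, patch.gen, probe.gen, report.gen, router.gen, sync.gen.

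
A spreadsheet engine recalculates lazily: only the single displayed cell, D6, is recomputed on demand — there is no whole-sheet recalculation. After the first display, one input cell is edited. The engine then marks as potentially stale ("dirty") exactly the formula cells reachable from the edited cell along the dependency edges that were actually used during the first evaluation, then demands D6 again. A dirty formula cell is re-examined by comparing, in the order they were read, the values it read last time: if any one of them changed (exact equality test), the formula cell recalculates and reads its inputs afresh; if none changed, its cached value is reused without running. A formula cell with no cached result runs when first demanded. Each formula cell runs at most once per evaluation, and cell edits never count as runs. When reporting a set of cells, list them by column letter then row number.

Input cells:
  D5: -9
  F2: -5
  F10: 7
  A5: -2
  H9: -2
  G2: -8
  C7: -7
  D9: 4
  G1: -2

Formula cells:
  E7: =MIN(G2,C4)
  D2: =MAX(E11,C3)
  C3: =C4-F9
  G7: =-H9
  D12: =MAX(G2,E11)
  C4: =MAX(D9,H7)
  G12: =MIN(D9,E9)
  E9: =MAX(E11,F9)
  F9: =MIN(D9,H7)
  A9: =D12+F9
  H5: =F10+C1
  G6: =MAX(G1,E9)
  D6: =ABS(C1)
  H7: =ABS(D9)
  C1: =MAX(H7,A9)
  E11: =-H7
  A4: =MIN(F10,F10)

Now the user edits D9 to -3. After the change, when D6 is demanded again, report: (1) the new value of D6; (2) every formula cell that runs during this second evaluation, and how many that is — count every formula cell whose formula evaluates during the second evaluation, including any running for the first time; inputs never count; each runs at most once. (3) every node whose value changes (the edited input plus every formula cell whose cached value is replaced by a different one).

First evaluation (everything demanded from the output):
  H7 = ABS(4) = 4
  E11 = -(4) = -4
  D12 = MAX(-8, -4) = -4
  F9 = MIN(4, 4) = 4
  A9 = -4 + 4 = 0
  C1 = MAX(4, 0) = 4
  D6 = ABS(4) = 4

Propagation after the edit:
  H7: runs — D9 4->-3; result 3.
  E11: runs — H7 4->3; result -3.
  D12: runs — E11 -4->-3; result -3.
  F9: runs — D9 4->-3; H7 4->3; result -3.
  A9: runs — D12 -4->-3; F9 4->-3; result -6.
  C1: runs — H7 4->3; A9 0->-6; result 3.
  D6: runs — C1 4->3; result 3.

New value of D6: 3.
Formula cells that run: A9, C1, D6, D12, E11, F9, H7 — 7 in total.
Values that change: A9, C1, D6, D9, D12, E11, F9, H7.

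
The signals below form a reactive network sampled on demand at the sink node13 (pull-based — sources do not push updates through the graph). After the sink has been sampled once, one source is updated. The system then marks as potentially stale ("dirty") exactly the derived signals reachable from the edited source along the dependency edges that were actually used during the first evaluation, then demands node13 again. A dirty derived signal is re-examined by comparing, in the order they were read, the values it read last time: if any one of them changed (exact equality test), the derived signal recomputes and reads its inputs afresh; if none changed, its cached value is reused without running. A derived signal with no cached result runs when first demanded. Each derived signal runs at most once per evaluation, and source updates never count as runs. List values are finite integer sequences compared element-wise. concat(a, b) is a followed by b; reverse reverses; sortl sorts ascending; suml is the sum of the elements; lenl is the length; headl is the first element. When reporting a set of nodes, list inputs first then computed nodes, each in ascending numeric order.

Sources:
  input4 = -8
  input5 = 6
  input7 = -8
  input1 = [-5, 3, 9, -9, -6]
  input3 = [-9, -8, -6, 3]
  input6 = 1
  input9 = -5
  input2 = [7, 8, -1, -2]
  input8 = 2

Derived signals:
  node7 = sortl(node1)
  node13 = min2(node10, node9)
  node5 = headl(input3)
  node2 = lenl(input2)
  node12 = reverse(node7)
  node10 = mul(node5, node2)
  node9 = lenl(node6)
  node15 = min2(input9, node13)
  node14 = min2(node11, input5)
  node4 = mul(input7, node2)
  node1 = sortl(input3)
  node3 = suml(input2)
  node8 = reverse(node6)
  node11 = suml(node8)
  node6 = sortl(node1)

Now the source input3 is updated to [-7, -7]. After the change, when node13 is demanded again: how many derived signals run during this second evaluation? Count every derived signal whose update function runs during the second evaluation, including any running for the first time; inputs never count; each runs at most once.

Run set: node1, node5, node6, node9, node10, node13 (6 run).

Initial pass — values computed on the first demand:
  node1 = sortl([-9, -8, -6, 3]) = [-9, -8, -6, 3]
  node2 = lenl([7, 8, -1, -2]) = 4
  node5 = headl([-9, -8, -6, 3]) = -9
  node6 = sortl([-9, -8, -6, 3]) = [-9, -8, -6, 3]
  node9 = lenl([-9, -8, -6, 3]) = 4
  node10 = mul(-9, 4) = -36
  node13 = min2(-36, 4) = -36

Second demand — change propagation:
  node1: re-runs because input3 [-9, -8, -6, 3]->[-7, -7]; new result [-7, -7].
  node5: re-runs because input3 [-9, -8, -6, 3]->[-7, -7]; new result -7.
  node6: re-runs because node1 [-9, -8, -6, 3]->[-7, -7]; new result [-7, -7].
  node9: re-runs because node6 [-9, -8, -6, 3]->[-7, -7]; new result 2.
  node10: re-runs because node5 -9->-7; new result -28.
  node13: re-runs because node10 -36->-28; node9 4->2; new result -28.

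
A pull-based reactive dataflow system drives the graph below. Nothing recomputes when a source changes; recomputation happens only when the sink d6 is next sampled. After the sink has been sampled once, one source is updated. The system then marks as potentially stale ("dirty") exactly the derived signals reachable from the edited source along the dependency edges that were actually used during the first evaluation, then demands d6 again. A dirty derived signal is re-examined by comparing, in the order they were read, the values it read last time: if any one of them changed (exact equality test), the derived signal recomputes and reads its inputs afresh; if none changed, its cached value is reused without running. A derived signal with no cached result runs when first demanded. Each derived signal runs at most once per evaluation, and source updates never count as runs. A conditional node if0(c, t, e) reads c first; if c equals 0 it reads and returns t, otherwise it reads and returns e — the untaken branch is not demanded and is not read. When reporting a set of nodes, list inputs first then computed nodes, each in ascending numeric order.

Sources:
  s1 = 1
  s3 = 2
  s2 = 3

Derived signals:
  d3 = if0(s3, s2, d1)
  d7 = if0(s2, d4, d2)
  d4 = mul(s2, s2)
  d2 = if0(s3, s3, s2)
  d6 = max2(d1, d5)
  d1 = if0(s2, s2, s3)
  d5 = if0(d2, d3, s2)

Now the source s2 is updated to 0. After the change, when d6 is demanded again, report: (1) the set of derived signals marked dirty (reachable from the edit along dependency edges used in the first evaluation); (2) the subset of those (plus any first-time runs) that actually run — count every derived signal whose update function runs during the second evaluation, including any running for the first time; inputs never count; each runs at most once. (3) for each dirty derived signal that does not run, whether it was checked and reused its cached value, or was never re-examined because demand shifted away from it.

First evaluation (everything demanded from the output):
  d1 = if0(s2=3 -> else branch s3) = 2
  d2 = if0(s3=2 -> else branch s2) = 3
  d5 = if0(d2=3 -> else branch s2) = 3
  d6 = max2(2, 3) = 3

Propagation after the edit:
  d1: runs — s2 3->0; result 0.
  d2: runs — s2 3->0; result 0.
  d3: demanded for the first time — runs, produces 0.
  d5: runs — d2 3->0; s2 3->0; result 0.
  d6: runs — d1 2->0; d5 3->0; result 0.

Key observation: a condition flipped, so demand reaches new nodes — d3 runs for the first time.

Marked dirty: d1, d2, d5, d6.
Derived signals that run: d1, d2, d3, d5, d6 — 5 in total.
Every dirty derived signal ran.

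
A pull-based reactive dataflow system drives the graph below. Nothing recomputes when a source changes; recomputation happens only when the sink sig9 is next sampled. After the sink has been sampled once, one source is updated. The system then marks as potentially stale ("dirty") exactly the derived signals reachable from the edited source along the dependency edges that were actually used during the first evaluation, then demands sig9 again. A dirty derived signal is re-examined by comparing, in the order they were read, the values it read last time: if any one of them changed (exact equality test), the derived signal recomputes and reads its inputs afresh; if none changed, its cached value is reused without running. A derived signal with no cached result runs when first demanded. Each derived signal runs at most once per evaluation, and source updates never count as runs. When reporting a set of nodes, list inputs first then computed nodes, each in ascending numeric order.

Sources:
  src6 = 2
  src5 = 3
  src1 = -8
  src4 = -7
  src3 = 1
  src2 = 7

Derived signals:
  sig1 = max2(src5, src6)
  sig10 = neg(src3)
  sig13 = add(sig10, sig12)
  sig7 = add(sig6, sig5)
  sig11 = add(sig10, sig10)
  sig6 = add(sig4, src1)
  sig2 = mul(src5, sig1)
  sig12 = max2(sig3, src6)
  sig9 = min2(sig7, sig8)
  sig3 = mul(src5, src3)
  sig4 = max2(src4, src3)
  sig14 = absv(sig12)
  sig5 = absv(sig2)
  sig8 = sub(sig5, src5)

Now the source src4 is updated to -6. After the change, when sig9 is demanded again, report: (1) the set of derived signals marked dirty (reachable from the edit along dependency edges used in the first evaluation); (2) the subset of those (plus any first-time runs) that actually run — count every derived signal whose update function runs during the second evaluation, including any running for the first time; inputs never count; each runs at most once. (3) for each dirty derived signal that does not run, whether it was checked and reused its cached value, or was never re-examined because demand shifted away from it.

First evaluation (everything demanded from the output):
  sig1 = max2(3, 2) = 3
  sig2 = mul(3, 3) = 9
  sig4 = max2(-7, 1) = 1
  sig5 = absv(9) = 9
  sig6 = add(1, -8) = -7
  sig7 = add(-7, 9) = 2
  sig8 = sub(9, 3) = 6
  sig9 = min2(2, 6) = 2

Propagation after the edit:
  sig4: runs — src4 -7->-6; result 1 (same value as before).
  sig6: checked — values it read are unchanged (sig4 unchanged, src1 unchanged); reused cached -7 without running.
  sig7: checked — values it read are unchanged (sig6 unchanged, sig5 unchanged); reused cached 2 without running.
  sig9: checked — values it read are unchanged (sig7 unchanged, sig8 unchanged); reused cached 2 without running.

Key observation: the change is absorbed at sig4 — it re-runs but produces the same value, and the output's value is unchanged.

Marked dirty: sig4, sig6, sig7, sig9.
Derived signals that run: sig4 — 1 in total.
Checked but reused from cache: sig6, sig7, sig9.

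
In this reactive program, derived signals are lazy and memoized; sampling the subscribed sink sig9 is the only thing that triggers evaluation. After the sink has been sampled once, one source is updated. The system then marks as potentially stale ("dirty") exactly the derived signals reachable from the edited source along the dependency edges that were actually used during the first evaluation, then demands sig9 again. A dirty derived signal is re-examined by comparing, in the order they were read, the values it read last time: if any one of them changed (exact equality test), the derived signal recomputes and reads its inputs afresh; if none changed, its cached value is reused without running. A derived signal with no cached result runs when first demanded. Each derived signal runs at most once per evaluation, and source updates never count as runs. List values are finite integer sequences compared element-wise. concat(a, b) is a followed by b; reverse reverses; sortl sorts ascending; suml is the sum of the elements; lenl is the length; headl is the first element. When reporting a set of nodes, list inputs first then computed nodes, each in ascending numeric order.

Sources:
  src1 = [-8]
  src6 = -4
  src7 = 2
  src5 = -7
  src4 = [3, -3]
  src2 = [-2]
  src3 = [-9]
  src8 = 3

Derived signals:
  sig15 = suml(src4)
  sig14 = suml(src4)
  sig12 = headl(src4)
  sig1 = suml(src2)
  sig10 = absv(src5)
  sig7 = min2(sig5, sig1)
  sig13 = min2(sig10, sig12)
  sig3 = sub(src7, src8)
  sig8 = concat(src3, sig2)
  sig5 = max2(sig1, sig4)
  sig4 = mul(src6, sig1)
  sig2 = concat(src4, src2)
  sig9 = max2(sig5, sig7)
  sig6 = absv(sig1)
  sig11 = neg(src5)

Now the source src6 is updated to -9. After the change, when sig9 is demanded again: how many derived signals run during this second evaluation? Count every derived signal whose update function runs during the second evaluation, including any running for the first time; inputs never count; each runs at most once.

First demand of the output computes:
  sig1 = suml([-2]) = -2
  sig4 = mul(-4, -2) = 8
  sig5 = max2(-2, 8) = 8
  sig7 = min2(8, -2) = -2
  sig9 = max2(8, -2) = 8

After the edit, cleaning proceeds:
  sig4: a read changed (src6 -4->-9) — executes, giving 18.
  sig5: a read changed (sig4 8->18) — executes, giving 18.
  sig7: a read changed (sig5 8->18) — executes, giving -2 — identical to its old value.
  sig9: a read changed (sig5 8->18) — executes, giving 18.

4 derived signals run: sig4, sig5, sig7, sig9.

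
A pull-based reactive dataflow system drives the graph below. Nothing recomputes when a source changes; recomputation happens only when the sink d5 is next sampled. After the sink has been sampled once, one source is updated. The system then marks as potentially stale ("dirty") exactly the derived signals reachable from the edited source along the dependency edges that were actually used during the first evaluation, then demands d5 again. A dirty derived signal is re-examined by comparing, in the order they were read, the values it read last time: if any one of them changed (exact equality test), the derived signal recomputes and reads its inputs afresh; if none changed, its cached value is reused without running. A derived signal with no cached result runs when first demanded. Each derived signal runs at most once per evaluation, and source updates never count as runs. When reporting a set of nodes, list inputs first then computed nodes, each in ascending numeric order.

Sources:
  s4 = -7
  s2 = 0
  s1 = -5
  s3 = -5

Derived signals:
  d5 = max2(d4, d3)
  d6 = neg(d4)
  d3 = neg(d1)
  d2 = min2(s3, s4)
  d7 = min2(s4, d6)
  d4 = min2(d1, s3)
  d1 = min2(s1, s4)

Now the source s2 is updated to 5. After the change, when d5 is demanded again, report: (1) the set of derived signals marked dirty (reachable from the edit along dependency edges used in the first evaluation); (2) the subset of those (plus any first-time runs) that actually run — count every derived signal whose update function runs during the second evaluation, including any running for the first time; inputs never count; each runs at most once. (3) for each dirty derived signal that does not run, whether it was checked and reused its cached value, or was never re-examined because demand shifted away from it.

First evaluation (everything demanded from the output):
  d1 = min2(-5, -7) = -7
  d3 = neg(-7) = 7
  d4 = min2(-7, -5) = -7
  d5 = max2(-7, 7) = 7

Propagation after the edit:
  s2 feeds no computation that the output demands — nothing is marked dirty and nothing runs.

Key observation: s2 is never demanded by the output, so the edit triggers no recomputation at all.

Marked dirty: none.
Derived signals that run: none — 0 in total.
Every dirty derived signal ran.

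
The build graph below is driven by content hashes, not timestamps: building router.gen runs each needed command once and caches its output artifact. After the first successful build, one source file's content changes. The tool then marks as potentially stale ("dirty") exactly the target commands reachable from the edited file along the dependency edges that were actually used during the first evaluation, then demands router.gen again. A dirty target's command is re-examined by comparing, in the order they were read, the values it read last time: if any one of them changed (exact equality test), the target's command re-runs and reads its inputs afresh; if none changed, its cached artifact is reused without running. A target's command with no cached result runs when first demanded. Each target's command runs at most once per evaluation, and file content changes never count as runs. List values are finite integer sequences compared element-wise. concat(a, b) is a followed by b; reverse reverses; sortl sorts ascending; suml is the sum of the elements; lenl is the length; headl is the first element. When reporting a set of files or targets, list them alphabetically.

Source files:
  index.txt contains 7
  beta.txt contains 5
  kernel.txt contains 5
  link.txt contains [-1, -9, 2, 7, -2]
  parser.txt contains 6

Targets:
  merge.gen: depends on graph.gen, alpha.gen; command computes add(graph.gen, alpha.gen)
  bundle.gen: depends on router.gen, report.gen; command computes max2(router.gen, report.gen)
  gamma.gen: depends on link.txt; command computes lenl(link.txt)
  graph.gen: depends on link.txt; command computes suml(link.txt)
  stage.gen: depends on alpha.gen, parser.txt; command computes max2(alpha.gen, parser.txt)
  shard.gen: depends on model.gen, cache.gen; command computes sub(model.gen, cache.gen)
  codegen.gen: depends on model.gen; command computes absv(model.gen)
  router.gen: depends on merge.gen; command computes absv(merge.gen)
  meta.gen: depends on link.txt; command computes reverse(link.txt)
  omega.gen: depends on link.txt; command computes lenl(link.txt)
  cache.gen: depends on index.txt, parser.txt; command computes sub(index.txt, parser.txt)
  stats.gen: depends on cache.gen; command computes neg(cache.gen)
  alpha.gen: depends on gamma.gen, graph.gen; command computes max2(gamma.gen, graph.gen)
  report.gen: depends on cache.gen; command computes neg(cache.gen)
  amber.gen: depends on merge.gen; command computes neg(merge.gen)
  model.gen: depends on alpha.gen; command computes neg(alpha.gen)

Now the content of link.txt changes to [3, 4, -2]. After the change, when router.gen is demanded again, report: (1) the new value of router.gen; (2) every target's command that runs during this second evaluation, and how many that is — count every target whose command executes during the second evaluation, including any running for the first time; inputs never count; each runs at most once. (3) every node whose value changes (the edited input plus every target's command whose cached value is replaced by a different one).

Initial pass — values computed on the first demand:
  gamma.gen = lenl([-1, -9, 2, 7, -2]) = 5
  graph.gen = suml([-1, -9, 2, 7, -2]) = -3
  alpha.gen = max2(5, -3) = 5
  merge.gen = add(-3, 5) = 2
  router.gen = absv(2) = 2

Second demand — change propagation:
  gamma.gen: re-runs because link.txt [-1, -9, 2, 7, -2]->[3, 4, -2]; new result 3.
  graph.gen: re-runs because link.txt [-1, -9, 2, 7, -2]->[3, 4, -2]; new result 5.
  alpha.gen: re-runs because gamma.gen 5->3; graph.gen -3->5; new result 5 (unchanged).
  merge.gen: re-runs because graph.gen -3->5; new result 10.
  router.gen: re-runs because merge.gen 2->10; new result 10.

router.gen now evaluates to 10.
Run set: alpha.gen, gamma.gen, graph.gen, merge.gen, router.gen (5 run).
Changed values: gamma.gen, graph.gen, link.txt, merge.gen, router.gen.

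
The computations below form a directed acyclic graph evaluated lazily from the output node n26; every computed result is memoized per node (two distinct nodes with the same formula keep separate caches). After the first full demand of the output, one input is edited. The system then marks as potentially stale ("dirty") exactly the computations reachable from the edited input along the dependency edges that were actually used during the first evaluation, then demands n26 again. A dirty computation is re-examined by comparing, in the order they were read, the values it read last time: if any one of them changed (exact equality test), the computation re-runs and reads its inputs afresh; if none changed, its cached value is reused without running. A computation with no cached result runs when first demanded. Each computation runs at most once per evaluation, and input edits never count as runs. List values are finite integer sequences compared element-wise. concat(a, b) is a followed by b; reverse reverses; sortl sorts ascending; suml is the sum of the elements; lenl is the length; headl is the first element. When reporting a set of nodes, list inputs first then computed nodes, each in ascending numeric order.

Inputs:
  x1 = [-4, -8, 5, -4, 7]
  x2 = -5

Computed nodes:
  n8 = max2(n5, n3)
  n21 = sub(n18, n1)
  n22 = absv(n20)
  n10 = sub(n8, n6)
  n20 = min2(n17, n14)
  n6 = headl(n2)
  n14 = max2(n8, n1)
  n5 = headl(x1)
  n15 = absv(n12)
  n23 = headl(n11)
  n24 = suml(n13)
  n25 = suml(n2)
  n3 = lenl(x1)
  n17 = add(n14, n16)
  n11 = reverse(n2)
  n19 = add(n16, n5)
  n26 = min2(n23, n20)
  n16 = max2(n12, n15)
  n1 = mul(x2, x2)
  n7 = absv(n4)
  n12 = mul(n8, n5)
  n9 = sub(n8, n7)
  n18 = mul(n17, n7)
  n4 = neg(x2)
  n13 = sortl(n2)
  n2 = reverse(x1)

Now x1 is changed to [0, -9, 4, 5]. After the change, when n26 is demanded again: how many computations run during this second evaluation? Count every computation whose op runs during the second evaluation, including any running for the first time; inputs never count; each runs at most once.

13 computations run: n2, n3, n5, n8, n11, n12, n14, n15, n16, n17, n20, n23, n26.

First demand of the output computes:
  n1 = mul(-5, -5) = 25
  n2 = reverse([-4, -8, 5, -4, 7]) = [7, -4, 5, -8, -4]
  n3 = lenl([-4, -8, 5, -4, 7]) = 5
  n5 = headl([-4, -8, 5, -4, 7]) = -4
  n8 = max2(-4, 5) = 5
  n11 = reverse([7, -4, 5, -8, -4]) = [-4, -8, 5, -4, 7]
  n12 = mul(5, -4) = -20
  n14 = max2(5, 25) = 25
  n15 = absv(-20) = 20
  n16 = max2(-20, 20) = 20
  n17 = add(25, 20) = 45
  n20 = min2(45, 25) = 25
  n23 = headl([-4, -8, 5, -4, 7]) = -4
  n26 = min2(-4, 25) = -4

After the edit, cleaning proceeds:
  n2: a read changed (x1 [-4, -8, 5, -4, 7]->[0, -9, 4, 5]) — executes, giving [5, 4, -9, 0].
  n3: a read changed (x1 [-4, -8, 5, -4, 7]->[0, -9, 4, 5]) — executes, giving 4.
  n5: a read changed (x1 [-4, -8, 5, -4, 7]->[0, -9, 4, 5]) — executes, giving 0.
  n8: a read changed (n5 -4->0; n3 5->4) — executes, giving 4.
  n11: a read changed (n2 [7, -4, 5, -8, -4]->[5, 4, -9, 0]) — executes, giving [0, -9, 4, 5].
  n12: a read changed (n8 5->4; n5 -4->0) — executes, giving 0.
  n14: a read changed (n8 5->4) — executes, giving 25 — identical to its old value.
  n15: a read changed (n12 -20->0) — executes, giving 0.
  n16: a read changed (n12 -20->0; n15 20->0) — executes, giving 0.
  n17: a read changed (n16 20->0) — executes, giving 25.
  n20: a read changed (n17 45->25) — executes, giving 25 — identical to its old value.
  n23: a read changed (n11 [-4, -8, 5, -4, 7]->[0, -9, 4, 5]) — executes, giving 0.
  n26: a read changed (n23 -4->0) — executes, giving 0.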